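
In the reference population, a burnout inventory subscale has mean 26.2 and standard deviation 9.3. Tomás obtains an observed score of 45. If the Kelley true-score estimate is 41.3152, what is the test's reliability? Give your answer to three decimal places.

T̂ = ρX + (1 − ρ)μ  ⇒  T̂ − μ = ρ(X − μ)
ρ = (T̂ − μ)/(X − μ) = (41.3152 − 26.2) / (45 − 26.2) = 15.1152 / 18.8 = 0.80400

0.804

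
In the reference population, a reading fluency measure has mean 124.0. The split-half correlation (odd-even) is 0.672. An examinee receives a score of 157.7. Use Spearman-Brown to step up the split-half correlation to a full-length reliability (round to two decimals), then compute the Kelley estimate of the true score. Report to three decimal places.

150.960

Spearman-Brown: ρ = 2r/(1 + r) = 2(0.672)/(1 + 0.672) = 1.3440/1.672 = 0.8038 → 0.80
Regress the observed score toward the mean by the unreliability: T̂ = 0.80·157.7 + 0.20·124.0 = 126.160 + 24.800 = 150.9600.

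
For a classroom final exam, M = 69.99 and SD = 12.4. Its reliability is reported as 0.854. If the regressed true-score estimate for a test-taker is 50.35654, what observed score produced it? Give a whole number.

T̂ = ρX + (1 − ρ)μ  ⇒  X = (T̂ − (1 − ρ)μ) / ρ
X = (50.35654 − 0.146 × 69.99) / 0.854 = (50.35654 − 10.21854) / 0.854 = 40.13800 / 0.854 = 47.00

47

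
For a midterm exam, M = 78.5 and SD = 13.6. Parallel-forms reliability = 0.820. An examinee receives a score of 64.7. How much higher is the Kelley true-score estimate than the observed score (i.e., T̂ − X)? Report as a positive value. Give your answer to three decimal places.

2.484

Regress the observed score toward the mean by the unreliability: T̂ = 0.820·64.7 + 0.180·78.5 = 53.0540 + 14.1300 = 67.18400.
T̂ − X = 67.1840 − 64.7 = 2.4840 → 2.484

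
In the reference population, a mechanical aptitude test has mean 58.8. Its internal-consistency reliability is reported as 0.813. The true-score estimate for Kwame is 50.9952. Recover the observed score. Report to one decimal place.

T̂ = ρX + (1 − ρ)μ  ⇒  X = (T̂ − (1 − ρ)μ) / ρ
X = (50.9952 − 0.187 × 58.8) / 0.813 = (50.9952 − 10.9956) / 0.813 = 39.9996 / 0.813 = 49.200

49.2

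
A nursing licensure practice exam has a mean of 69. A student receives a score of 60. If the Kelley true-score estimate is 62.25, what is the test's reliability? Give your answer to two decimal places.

T̂ = ρX + (1 − ρ)μ  ⇒  T̂ − μ = ρ(X − μ)
ρ = (T̂ − μ)/(X − μ) = (62.25 − 69) / (60 − 69) = -6.75 / -9.0 = 0.7500

0.75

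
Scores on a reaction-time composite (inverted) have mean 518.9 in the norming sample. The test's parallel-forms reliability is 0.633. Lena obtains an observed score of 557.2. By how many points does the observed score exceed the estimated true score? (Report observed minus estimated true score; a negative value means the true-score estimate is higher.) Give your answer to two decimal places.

T̂ = 0.633(557.2) + 0.367(518.9) = 352.7076 + 190.4363 = 543.1439 → 543.144
X − T̂ = 557.2 − 543.144 = 14.056 → 14.06

14.06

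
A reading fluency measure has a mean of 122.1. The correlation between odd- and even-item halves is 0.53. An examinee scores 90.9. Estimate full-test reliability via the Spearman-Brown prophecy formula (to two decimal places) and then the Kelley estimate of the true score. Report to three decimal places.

100.572

Spearman-Brown: ρ = 2r/(1 + r) = 2(0.53)/(1 + 0.53) = 1.060/1.53 = 0.6928 → 0.69
T̂ = ρX + (1 − ρ)μ
  = 0.69 × 90.9 + 0.31 × 122.1
  = 62.721 + 37.851
  = 100.5720
  ≈ 100.572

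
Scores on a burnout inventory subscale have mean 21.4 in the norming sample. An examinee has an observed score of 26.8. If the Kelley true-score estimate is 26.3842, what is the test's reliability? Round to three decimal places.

0.923

T̂ = ρX + (1 − ρ)μ  ⇒  T̂ − μ = ρ(X − μ)
ρ = (T̂ − μ)/(X − μ) = (26.3842 − 21.4) / (26.8 − 21.4) = 4.9842 / 5.4 = 0.92300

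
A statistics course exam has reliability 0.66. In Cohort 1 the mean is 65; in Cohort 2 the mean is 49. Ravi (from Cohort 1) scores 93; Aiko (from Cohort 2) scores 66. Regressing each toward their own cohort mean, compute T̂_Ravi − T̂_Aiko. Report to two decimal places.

23.26

T̂_Ravi = 0.66(93) + 0.34(65) = 83.4800
T̂_Aiko = 0.66(66) + 0.34(49) = 60.2200
Difference = 83.4800 − 60.2200 = 23.2600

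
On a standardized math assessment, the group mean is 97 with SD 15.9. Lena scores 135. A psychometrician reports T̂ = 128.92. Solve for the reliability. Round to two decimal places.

T̂ = ρX + (1 − ρ)μ  ⇒  T̂ − μ = ρ(X − μ)
ρ = (T̂ − μ)/(X − μ) = (128.92 − 97) / (135 − 97) = 31.92 / 38.0 = 0.8400

0.84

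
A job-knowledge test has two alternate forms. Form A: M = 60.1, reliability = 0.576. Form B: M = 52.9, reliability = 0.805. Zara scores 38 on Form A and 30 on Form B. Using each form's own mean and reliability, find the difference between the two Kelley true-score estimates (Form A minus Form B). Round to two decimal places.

T̂_A = 0.576(38) + 0.424(60.1) = 47.3704
T̂_B = 0.805(30) + 0.195(52.9) = 34.4655
T̂_A − T̂_B = 12.9049

12.90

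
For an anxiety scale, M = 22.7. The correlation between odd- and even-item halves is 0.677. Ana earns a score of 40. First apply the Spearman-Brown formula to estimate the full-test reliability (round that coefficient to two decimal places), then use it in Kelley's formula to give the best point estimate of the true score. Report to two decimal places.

Spearman-Brown: ρ = 2r/(1 + r) = 2(0.677)/(1 + 0.677) = 1.3540/1.677 = 0.8074 → 0.81
T̂ = 0.81(40) + 0.19(22.7) = 32.40 + 4.313 = 36.713 → 36.71

36.71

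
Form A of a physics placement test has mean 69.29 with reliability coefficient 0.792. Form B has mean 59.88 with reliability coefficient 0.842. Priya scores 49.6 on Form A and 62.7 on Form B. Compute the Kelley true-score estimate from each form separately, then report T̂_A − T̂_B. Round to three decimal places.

-8.559

T̂_A = 0.792(49.6) + 0.208(69.29) = 53.69552
T̂_B = 0.842(62.7) + 0.158(59.88) = 62.25444
T̂_A − T̂_B = -8.55892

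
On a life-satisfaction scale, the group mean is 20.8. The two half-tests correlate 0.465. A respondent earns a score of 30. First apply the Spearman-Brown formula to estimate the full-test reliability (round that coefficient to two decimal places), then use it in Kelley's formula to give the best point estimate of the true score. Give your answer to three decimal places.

Spearman-Brown: ρ = 2r/(1 + r) = 2(0.465)/(1 + 0.465) = 0.9300/1.465 = 0.6348 → 0.63
Kelley's formula gives T̂ = 0.63·30 + 0.37·20.8 = 18.90 + 7.696 = 26.5960.

26.596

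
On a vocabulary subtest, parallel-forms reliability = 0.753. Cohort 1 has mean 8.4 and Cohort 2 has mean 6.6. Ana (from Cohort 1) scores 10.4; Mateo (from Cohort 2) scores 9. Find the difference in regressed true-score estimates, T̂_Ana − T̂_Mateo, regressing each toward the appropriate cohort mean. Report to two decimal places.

1.50

T̂_Ana = 0.753(10.4) + 0.247(8.4) = 9.9060
T̂_Mateo = 0.753(9) + 0.247(6.6) = 8.4072
Difference = 9.9060 − 8.4072 = 1.4988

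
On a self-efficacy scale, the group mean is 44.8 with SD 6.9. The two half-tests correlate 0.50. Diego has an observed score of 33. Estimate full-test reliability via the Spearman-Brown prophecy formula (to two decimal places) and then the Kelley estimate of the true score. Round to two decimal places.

Spearman-Brown: ρ = 2r/(1 + r) = 2(0.50)/(1 + 0.50) = 1.000/1.50 = 0.6667 → 0.67
T̂ = ρX + (1 − ρ)μ
  = 0.67 × 33 + 0.33 × 44.8
  = 22.11 + 14.784
  = 36.894
  ≈ 36.89

36.89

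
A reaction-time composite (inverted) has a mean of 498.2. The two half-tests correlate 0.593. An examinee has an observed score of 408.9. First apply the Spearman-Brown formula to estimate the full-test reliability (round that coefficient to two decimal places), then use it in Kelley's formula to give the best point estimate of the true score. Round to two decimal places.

432.12

Spearman-Brown: ρ = 2r/(1 + r) = 2(0.593)/(1 + 0.593) = 1.1860/1.593 = 0.7445 → 0.74
T̂ = 0.74(408.9) + 0.26(498.2) = 302.586 + 129.532 = 432.118 → 432.12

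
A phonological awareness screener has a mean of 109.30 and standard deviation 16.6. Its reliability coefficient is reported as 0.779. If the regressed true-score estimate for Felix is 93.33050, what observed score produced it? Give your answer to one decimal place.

T̂ = ρX + (1 − ρ)μ  ⇒  X = (T̂ − (1 − ρ)μ) / ρ
X = (93.33050 − 0.221 × 109.30) / 0.779 = (93.33050 − 24.15530) / 0.779 = 69.17520 / 0.779 = 88.800

88.8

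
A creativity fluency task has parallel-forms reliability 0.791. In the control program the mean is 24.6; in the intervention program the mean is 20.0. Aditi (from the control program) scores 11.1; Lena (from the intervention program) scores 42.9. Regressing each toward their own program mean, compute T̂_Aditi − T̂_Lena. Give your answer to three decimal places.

-24.192

T̂_Aditi = 0.791(11.1) + 0.209(24.6) = 13.92150
T̂_Lena = 0.791(42.9) + 0.209(20.0) = 38.11390
Difference = 13.92150 − 38.11390 = -24.19240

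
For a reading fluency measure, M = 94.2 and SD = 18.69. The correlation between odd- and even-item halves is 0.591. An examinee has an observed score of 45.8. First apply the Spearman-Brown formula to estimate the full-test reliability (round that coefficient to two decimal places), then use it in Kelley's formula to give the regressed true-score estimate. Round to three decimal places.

58.384

Spearman-Brown: ρ = 2r/(1 + r) = 2(0.591)/(1 + 0.591) = 1.1820/1.591 = 0.7429 → 0.74
T̂ = 0.74(45.8) + 0.26(94.2) = 33.892 + 24.492 = 58.3840 → 58.384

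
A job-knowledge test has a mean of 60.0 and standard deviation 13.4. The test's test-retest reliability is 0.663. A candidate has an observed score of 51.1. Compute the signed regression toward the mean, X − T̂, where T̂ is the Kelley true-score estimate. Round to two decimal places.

-3.00

T̂ = ρX + (1 − ρ)μ
  = 0.663 × 51.1 + 0.337 × 60.0
  = 33.8793 + 20.2200
  = 54.0993
  ≈ 54.099
X − T̂ = 51.1 − 54.099 = -2.999 → -3.00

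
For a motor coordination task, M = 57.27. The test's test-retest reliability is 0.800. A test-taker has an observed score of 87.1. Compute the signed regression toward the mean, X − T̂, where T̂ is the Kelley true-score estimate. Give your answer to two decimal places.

Regress the observed score toward the mean by the unreliability: T̂ = 0.800·87.1 + 0.200·57.27 = 69.6800 + 11.45400 = 81.1340.
X − T̂ = 87.1 − 81.134 = 5.966 → 5.97

5.97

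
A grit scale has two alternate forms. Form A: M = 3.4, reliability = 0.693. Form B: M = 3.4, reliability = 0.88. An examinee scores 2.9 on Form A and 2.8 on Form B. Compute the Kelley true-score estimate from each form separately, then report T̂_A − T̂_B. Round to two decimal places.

0.18

T̂_A = 0.693(2.9) + 0.307(3.4) = 3.0535
T̂_B = 0.88(2.8) + 0.12(3.4) = 2.8720
T̂_A − T̂_B = 0.1815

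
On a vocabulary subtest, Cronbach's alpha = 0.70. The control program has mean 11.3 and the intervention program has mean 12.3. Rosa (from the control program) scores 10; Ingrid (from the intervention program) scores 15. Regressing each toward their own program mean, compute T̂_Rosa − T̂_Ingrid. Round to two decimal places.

-3.80

T̂_Rosa = 0.70(10) + 0.30(11.3) = 10.3900
T̂_Ingrid = 0.70(15) + 0.30(12.3) = 14.1900
Difference = 10.3900 − 14.1900 = -3.8000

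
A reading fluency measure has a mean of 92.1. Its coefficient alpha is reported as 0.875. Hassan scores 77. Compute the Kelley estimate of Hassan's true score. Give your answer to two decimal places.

Weight the observed score by reliability and the mean by (1 − reliability): T̂ = 0.875·77 + 0.125·92.1 = 67.375 + 11.5125 = 78.888.

78.89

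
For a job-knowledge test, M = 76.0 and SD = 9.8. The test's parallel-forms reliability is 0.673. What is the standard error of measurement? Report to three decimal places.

SEM = SD · √(1 − ρ) = 9.8 × √0.327 = 9.8 × 0.5718 = 5.6040

5.604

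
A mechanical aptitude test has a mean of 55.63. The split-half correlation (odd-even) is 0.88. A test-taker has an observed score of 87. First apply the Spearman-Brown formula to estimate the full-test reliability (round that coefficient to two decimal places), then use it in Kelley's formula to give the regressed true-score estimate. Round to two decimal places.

Spearman-Brown: ρ = 2r/(1 + r) = 2(0.88)/(1 + 0.88) = 1.760/1.88 = 0.9362 → 0.94
T̂ = 0.94(87) + 0.06(55.63) = 81.78 + 3.3378 = 85.118 → 85.12

85.12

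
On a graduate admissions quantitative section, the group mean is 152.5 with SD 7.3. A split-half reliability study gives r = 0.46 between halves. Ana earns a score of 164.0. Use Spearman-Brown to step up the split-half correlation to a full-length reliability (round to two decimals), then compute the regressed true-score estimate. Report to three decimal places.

Spearman-Brown: ρ = 2r/(1 + r) = 2(0.46)/(1 + 0.46) = 0.920/1.46 = 0.6301 → 0.63
T̂ = ρX + (1 − ρ)μ
  = 0.63 × 164.0 + 0.37 × 152.5
  = 103.320 + 56.425
  = 159.7450
  ≈ 159.745

159.745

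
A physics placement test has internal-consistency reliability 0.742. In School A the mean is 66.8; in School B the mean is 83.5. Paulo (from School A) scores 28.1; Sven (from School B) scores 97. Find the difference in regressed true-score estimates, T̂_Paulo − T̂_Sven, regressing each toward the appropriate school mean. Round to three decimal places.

T̂_Paulo = 0.742(28.1) + 0.258(66.8) = 38.08460
T̂_Sven = 0.742(97) + 0.258(83.5) = 93.51700
Difference = 38.08460 − 93.51700 = -55.43240

-55.432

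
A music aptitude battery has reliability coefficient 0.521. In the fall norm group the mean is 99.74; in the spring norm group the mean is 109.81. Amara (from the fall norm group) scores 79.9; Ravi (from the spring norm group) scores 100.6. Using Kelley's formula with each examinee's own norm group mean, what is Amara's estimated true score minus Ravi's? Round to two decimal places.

-15.61

T̂_Amara = 0.521(79.9) + 0.479(99.74) = 89.4034
T̂_Ravi = 0.521(100.6) + 0.479(109.81) = 105.0116
Difference = 89.4034 − 105.0116 = -15.6082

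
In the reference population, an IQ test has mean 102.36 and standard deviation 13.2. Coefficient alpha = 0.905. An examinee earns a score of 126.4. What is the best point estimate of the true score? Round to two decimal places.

Regress the observed score toward the mean by the unreliability: T̂ = 0.905·126.4 + 0.095·102.36 = 114.3920 + 9.72420 = 124.116.

124.12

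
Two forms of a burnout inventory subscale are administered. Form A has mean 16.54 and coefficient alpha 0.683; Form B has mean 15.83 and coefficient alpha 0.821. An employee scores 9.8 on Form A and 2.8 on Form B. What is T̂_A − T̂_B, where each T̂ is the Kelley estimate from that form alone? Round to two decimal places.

T̂_A = 0.683(9.8) + 0.317(16.54) = 11.9366
T̂_B = 0.821(2.8) + 0.179(15.83) = 5.1324
T̂_A − T̂_B = 6.8042

6.80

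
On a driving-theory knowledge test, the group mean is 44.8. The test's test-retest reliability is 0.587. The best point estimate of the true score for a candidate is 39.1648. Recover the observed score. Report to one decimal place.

T̂ = ρX + (1 − ρ)μ  ⇒  X = (T̂ − (1 − ρ)μ) / ρ
X = (39.1648 − 0.413 × 44.8) / 0.587 = (39.1648 − 18.5024) / 0.587 = 20.6624 / 0.587 = 35.200

35.2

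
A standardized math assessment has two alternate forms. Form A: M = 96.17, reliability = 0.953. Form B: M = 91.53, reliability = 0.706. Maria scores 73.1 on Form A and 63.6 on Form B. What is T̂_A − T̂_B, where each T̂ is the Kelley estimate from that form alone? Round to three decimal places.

T̂_A = 0.953(73.1) + 0.047(96.17) = 74.18429
T̂_B = 0.706(63.6) + 0.294(91.53) = 71.81142
T̂_A − T̂_B = 2.37287

2.373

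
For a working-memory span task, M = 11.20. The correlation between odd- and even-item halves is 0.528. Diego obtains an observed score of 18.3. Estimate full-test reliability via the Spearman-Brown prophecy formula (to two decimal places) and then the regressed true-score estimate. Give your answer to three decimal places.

Spearman-Brown: ρ = 2r/(1 + r) = 2(0.528)/(1 + 0.528) = 1.0560/1.528 = 0.6911 → 0.69
T̂ = 0.69(18.3) + 0.31(11.20) = 12.627 + 3.4720 = 16.0990 → 16.099

16.099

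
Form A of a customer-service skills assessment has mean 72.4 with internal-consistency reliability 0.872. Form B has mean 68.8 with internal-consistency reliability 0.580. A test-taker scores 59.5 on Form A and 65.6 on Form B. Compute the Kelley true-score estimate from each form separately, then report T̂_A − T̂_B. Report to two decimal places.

-5.79

T̂_A = 0.872(59.5) + 0.128(72.4) = 61.1512
T̂_B = 0.580(65.6) + 0.420(68.8) = 66.9440
T̂_A − T̂_B = -5.7928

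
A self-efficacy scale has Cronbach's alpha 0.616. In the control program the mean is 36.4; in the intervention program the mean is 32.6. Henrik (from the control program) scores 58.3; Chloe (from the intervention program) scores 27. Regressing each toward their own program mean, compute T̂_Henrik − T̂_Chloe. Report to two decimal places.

20.74

T̂_Henrik = 0.616(58.3) + 0.384(36.4) = 49.8904
T̂_Chloe = 0.616(27) + 0.384(32.6) = 29.1504
Difference = 49.8904 − 29.1504 = 20.7400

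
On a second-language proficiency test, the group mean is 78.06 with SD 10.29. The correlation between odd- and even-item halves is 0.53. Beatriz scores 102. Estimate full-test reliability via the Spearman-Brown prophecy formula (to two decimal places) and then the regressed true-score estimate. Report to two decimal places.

Spearman-Brown: ρ = 2r/(1 + r) = 2(0.53)/(1 + 0.53) = 1.060/1.53 = 0.6928 → 0.69
T̂ = ρX + (1 − ρ)μ
  = 0.69 × 102 + 0.31 × 78.06
  = 70.38 + 24.1986
  = 94.579
  ≈ 94.58

94.58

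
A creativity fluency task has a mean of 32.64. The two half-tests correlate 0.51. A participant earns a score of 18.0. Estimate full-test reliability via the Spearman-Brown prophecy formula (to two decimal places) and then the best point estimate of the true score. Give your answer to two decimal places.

Spearman-Brown: ρ = 2r/(1 + r) = 2(0.51)/(1 + 0.51) = 1.020/1.51 = 0.6755 → 0.68
T̂ = 0.68(18.0) + 0.32(32.64) = 12.240 + 10.4448 = 22.685 → 22.68

22.68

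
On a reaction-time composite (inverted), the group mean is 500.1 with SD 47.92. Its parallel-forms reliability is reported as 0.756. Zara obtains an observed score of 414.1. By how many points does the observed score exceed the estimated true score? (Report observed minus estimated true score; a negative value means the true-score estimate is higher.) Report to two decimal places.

-20.98

T̂ = ρX + (1 − ρ)μ
  = 0.756 × 414.1 + 0.244 × 500.1
  = 313.0596 + 122.0244
  = 435.0840
  ≈ 435.084
X − T̂ = 414.1 − 435.084 = -20.984 → -20.98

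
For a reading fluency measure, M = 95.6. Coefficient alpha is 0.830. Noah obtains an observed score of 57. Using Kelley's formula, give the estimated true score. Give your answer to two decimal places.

T̂ = 0.830(57) + 0.170(95.6) = 47.310 + 16.2520 = 63.562 → 63.56

63.56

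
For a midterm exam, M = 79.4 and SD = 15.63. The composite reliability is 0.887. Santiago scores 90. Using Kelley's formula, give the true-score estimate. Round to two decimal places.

T̂ = 0.887(90) + 0.113(79.4) = 79.830 + 8.9722 = 88.802 → 88.80

88.80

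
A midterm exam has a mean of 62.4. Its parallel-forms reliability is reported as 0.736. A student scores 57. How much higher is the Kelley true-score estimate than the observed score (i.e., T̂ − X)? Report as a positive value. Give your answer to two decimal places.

1.43

T̂ = 0.736(57) + 0.264(62.4) = 41.952 + 16.4736 = 58.4256 → 58.426
T̂ − X = 58.426 − 57 = 1.426 → 1.43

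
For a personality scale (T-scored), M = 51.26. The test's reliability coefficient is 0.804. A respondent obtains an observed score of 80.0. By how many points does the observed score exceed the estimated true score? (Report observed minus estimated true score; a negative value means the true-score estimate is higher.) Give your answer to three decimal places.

Kelley's formula gives T̂ = 0.804·80.0 + 0.196·51.26 = 64.3200 + 10.04696 = 74.36696.
X − T̂ = 80.0 − 74.3670 = 5.6330 → 5.633

5.633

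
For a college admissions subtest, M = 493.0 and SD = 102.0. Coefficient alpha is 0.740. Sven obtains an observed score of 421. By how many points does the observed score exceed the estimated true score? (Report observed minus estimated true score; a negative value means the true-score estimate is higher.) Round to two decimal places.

-18.72

T̂ = ρX + (1 − ρ)μ
  = 0.740 × 421 + 0.260 × 493.0
  = 311.540 + 128.1800
  = 439.7200
  ≈ 439.720
X − T̂ = 421 − 439.720 = -18.720 → -18.72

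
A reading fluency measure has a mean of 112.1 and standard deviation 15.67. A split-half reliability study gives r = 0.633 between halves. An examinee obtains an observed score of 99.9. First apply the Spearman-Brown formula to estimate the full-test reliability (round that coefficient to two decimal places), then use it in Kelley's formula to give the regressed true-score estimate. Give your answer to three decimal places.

102.584

Spearman-Brown: ρ = 2r/(1 + r) = 2(0.633)/(1 + 0.633) = 1.2660/1.633 = 0.7753 → 0.78
Regress the observed score toward the mean by the unreliability: T̂ = 0.78·99.9 + 0.22·112.1 = 77.922 + 24.662 = 102.5840.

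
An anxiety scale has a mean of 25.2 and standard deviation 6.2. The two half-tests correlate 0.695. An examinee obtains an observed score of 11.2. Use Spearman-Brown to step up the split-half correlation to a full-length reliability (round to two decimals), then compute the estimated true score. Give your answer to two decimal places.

13.72

Spearman-Brown: ρ = 2r/(1 + r) = 2(0.695)/(1 + 0.695) = 1.3900/1.695 = 0.8201 → 0.82
T̂ = 0.82(11.2) + 0.18(25.2) = 9.184 + 4.536 = 13.720 → 13.72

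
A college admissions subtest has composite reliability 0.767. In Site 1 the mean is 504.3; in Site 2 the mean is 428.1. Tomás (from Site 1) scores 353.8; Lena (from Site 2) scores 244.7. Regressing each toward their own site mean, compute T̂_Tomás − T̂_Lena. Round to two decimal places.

T̂_Tomás = 0.767(353.8) + 0.233(504.3) = 388.8665
T̂_Lena = 0.767(244.7) + 0.233(428.1) = 287.4322
Difference = 388.8665 − 287.4322 = 101.4343

101.43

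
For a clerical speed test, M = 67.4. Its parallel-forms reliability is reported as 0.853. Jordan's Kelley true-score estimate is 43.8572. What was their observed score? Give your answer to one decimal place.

T̂ = ρX + (1 − ρ)μ  ⇒  X = (T̂ − (1 − ρ)μ) / ρ
X = (43.8572 − 0.147 × 67.4) / 0.853 = (43.8572 − 9.9078) / 0.853 = 33.9494 / 0.853 = 39.800

39.8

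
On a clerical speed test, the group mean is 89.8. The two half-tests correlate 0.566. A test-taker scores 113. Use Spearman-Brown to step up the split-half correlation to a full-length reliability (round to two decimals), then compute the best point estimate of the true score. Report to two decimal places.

Spearman-Brown: ρ = 2r/(1 + r) = 2(0.566)/(1 + 0.566) = 1.1320/1.566 = 0.7229 → 0.72
T̂ = ρX + (1 − ρ)μ
  = 0.72 × 113 + 0.28 × 89.8
  = 81.36 + 25.144
  = 106.504
  ≈ 106.50

106.50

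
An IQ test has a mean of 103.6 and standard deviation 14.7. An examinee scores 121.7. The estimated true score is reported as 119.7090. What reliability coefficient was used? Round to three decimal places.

0.890

T̂ = ρX + (1 − ρ)μ  ⇒  T̂ − μ = ρ(X − μ)
ρ = (T̂ − μ)/(X − μ) = (119.7090 − 103.6) / (121.7 − 103.6) = 16.1090 / 18.1 = 0.89000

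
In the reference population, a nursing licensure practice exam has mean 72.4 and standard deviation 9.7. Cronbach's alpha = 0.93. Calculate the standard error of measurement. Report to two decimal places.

2.57

SEM = SD · √(1 − ρ) = 9.7 × √0.07 = 9.7 × 0.2646 = 2.566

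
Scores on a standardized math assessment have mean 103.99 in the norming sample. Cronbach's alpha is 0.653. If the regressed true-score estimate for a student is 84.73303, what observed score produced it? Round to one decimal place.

T̂ = ρX + (1 − ρ)μ  ⇒  X = (T̂ − (1 − ρ)μ) / ρ
X = (84.73303 − 0.347 × 103.99) / 0.653 = (84.73303 − 36.08453) / 0.653 = 48.64850 / 0.653 = 74.500

74.5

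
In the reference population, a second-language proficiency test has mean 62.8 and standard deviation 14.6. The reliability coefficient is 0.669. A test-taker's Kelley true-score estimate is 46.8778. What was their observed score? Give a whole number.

T̂ = ρX + (1 − ρ)μ  ⇒  X = (T̂ − (1 − ρ)μ) / ρ
X = (46.8778 − 0.331 × 62.8) / 0.669 = (46.8778 − 20.7868) / 0.669 = 26.0910 / 0.669 = 39.00

39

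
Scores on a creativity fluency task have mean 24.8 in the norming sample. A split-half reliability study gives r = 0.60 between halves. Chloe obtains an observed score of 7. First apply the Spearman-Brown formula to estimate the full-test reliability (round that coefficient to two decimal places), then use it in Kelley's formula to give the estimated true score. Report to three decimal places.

Spearman-Brown: ρ = 2r/(1 + r) = 2(0.60)/(1 + 0.60) = 1.200/1.60 = 0.7500 → 0.75
T̂ = 0.75(7) + 0.25(24.8) = 5.25 + 6.200 = 11.4500 → 11.450

11.450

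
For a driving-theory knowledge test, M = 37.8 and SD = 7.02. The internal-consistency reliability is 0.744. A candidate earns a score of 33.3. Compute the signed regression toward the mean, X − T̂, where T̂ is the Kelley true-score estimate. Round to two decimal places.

T̂ = 0.744(33.3) + 0.256(37.8) = 24.7752 + 9.6768 = 34.4520 → 34.452
X − T̂ = 33.3 − 34.452 = -1.152 → -1.15

-1.15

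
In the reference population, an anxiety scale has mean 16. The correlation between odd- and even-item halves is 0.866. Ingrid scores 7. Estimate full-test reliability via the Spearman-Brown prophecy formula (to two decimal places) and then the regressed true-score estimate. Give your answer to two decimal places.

Spearman-Brown: ρ = 2r/(1 + r) = 2(0.866)/(1 + 0.866) = 1.7320/1.866 = 0.9282 → 0.93
T̂ = ρX + (1 − ρ)μ
  = 0.93 × 7 + 0.07 × 16
  = 6.51 + 1.12
  = 7.630
  ≈ 7.63

7.63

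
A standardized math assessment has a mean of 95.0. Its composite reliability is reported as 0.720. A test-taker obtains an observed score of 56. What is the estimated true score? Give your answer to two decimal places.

66.92

Weight the observed score by reliability and the mean by (1 − reliability): T̂ = 0.720·56 + 0.280·95.0 = 40.320 + 26.6000 = 66.920.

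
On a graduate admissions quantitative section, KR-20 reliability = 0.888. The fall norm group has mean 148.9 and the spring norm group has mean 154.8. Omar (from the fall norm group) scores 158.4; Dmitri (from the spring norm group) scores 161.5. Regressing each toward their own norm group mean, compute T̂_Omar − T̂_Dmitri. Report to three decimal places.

T̂_Omar = 0.888(158.4) + 0.112(148.9) = 157.33600
T̂_Dmitri = 0.888(161.5) + 0.112(154.8) = 160.74960
Difference = 157.33600 − 160.74960 = -3.41360

-3.414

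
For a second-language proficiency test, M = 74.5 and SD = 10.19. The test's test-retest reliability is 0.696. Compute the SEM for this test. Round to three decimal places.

SEM = SD · √(1 − ρ) = 10.19 × √0.304 = 10.19 × 0.5514 = 5.6184

5.618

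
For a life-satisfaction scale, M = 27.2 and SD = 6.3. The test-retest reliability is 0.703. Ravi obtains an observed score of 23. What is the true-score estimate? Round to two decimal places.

T̂ = ρX + (1 − ρ)μ
  = 0.703 × 23 + 0.297 × 27.2
  = 16.169 + 8.0784
  = 24.247
  ≈ 24.25

24.25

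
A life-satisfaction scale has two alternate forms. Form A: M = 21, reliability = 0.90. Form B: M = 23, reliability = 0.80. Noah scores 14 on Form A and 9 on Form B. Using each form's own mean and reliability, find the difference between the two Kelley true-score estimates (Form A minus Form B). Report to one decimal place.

T̂_A = 0.90(14) + 0.10(21) = 14.700
T̂_B = 0.80(9) + 0.20(23) = 11.800
T̂_A − T̂_B = 2.900

2.9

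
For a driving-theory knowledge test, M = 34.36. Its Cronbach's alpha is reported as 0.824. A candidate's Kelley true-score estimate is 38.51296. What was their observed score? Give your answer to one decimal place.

39.4

T̂ = ρX + (1 − ρ)μ  ⇒  X = (T̂ − (1 − ρ)μ) / ρ
X = (38.51296 − 0.176 × 34.36) / 0.824 = (38.51296 − 6.04736) / 0.824 = 32.46560 / 0.824 = 39.400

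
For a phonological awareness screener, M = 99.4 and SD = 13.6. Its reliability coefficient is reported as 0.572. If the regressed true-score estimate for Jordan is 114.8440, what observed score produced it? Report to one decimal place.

126.4

T̂ = ρX + (1 − ρ)μ  ⇒  X = (T̂ − (1 − ρ)μ) / ρ
X = (114.8440 − 0.428 × 99.4) / 0.572 = (114.8440 − 42.5432) / 0.572 = 72.3008 / 0.572 = 126.400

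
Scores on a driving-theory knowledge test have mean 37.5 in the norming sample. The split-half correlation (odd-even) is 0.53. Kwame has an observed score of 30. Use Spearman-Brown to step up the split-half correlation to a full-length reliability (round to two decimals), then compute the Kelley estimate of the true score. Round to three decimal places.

Spearman-Brown: ρ = 2r/(1 + r) = 2(0.53)/(1 + 0.53) = 1.060/1.53 = 0.6928 → 0.69
T̂ = ρX + (1 − ρ)μ
  = 0.69 × 30 + 0.31 × 37.5
  = 20.70 + 11.625
  = 32.3250
  ≈ 32.325

32.325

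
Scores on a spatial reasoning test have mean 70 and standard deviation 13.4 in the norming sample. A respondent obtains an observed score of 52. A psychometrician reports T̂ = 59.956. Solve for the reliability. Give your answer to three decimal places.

T̂ = ρX + (1 − ρ)μ  ⇒  T̂ − μ = ρ(X − μ)
ρ = (T̂ − μ)/(X − μ) = (59.956 − 70) / (52 − 70) = -10.044 / -18.0 = 0.55800

0.558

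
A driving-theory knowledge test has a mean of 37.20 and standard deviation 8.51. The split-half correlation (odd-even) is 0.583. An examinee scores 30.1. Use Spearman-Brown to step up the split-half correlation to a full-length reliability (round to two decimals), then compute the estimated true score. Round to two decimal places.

Spearman-Brown: ρ = 2r/(1 + r) = 2(0.583)/(1 + 0.583) = 1.1660/1.583 = 0.7366 → 0.74
T̂ = 0.74(30.1) + 0.26(37.20) = 22.274 + 9.6720 = 31.946 → 31.95

31.95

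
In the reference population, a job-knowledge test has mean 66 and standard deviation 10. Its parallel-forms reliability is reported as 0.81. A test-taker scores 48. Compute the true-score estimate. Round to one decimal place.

51.4

T̂ = 0.81(48) + 0.19(66) = 38.88 + 12.54 = 51.42 → 51.4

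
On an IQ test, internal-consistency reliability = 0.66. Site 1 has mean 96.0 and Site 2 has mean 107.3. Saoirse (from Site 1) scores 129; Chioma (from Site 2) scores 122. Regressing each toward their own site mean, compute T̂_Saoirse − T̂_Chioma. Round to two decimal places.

0.78

T̂_Saoirse = 0.66(129) + 0.34(96.0) = 117.7800
T̂_Chioma = 0.66(122) + 0.34(107.3) = 117.0020
Difference = 117.7800 − 117.0020 = 0.7780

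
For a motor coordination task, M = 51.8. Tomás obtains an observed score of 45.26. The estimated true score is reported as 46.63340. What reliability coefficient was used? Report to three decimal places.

T̂ = ρX + (1 − ρ)μ  ⇒  T̂ − μ = ρ(X − μ)
ρ = (T̂ − μ)/(X − μ) = (46.63340 − 51.8) / (45.26 − 51.8) = -5.16660 / -6.54 = 0.79000

0.790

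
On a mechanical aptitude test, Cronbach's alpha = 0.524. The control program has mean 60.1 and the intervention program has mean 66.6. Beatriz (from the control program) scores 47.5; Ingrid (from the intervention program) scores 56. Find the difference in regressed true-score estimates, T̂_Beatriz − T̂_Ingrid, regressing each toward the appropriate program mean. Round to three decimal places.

T̂_Beatriz = 0.524(47.5) + 0.476(60.1) = 53.49760
T̂_Ingrid = 0.524(56) + 0.476(66.6) = 61.04560
Difference = 53.49760 − 61.04560 = -7.54800

-7.548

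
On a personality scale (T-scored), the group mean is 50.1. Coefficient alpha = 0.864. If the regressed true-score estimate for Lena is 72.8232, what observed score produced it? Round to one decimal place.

76.4

T̂ = ρX + (1 − ρ)μ  ⇒  X = (T̂ − (1 − ρ)μ) / ρ
X = (72.8232 − 0.136 × 50.1) / 0.864 = (72.8232 − 6.8136) / 0.864 = 66.0096 / 0.864 = 76.400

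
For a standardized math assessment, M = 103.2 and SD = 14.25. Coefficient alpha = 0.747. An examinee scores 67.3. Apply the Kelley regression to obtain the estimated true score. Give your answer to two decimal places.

76.38

T̂ = 0.747(67.3) + 0.253(103.2) = 50.2731 + 26.1096 = 76.383 → 76.38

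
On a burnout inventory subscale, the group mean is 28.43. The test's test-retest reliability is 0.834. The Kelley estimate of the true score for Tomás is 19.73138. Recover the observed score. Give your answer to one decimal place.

T̂ = ρX + (1 − ρ)μ  ⇒  X = (T̂ − (1 − ρ)μ) / ρ
X = (19.73138 − 0.166 × 28.43) / 0.834 = (19.73138 − 4.71938) / 0.834 = 15.01200 / 0.834 = 18.000

18.0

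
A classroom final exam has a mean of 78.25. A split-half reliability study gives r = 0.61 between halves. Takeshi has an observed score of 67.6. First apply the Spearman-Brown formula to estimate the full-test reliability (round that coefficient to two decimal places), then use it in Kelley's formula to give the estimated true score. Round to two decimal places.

70.16

Spearman-Brown: ρ = 2r/(1 + r) = 2(0.61)/(1 + 0.61) = 1.220/1.61 = 0.7578 → 0.76
T̂ = ρX + (1 − ρ)μ
  = 0.76 × 67.6 + 0.24 × 78.25
  = 51.376 + 18.7800
  = 70.156
  ≈ 70.16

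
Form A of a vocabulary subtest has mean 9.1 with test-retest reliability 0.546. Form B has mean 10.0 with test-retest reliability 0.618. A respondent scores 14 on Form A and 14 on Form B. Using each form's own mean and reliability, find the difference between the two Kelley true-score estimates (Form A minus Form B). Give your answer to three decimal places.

-0.697

T̂_A = 0.546(14) + 0.454(9.1) = 11.77540
T̂_B = 0.618(14) + 0.382(10.0) = 12.47200
T̂_A − T̂_B = -0.69660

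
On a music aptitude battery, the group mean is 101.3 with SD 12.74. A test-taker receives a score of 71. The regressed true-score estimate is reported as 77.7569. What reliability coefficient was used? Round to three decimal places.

T̂ = ρX + (1 − ρ)μ  ⇒  T̂ − μ = ρ(X − μ)
ρ = (T̂ − μ)/(X − μ) = (77.7569 − 101.3) / (71 − 101.3) = -23.5431 / -30.3 = 0.77700

0.777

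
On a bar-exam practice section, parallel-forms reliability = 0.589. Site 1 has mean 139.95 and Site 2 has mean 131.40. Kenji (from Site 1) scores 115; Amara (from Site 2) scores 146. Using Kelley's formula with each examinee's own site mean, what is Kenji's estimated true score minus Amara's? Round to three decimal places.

-14.745

T̂_Kenji = 0.589(115) + 0.411(139.95) = 125.25445
T̂_Amara = 0.589(146) + 0.411(131.40) = 139.99940
Difference = 125.25445 − 139.99940 = -14.74495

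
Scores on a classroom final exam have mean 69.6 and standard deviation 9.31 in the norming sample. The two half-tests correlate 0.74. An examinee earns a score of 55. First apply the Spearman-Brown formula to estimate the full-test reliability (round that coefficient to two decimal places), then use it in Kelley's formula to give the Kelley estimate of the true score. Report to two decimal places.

Spearman-Brown: ρ = 2r/(1 + r) = 2(0.74)/(1 + 0.74) = 1.480/1.74 = 0.8506 → 0.85
T̂ = 0.85(55) + 0.15(69.6) = 46.75 + 10.440 = 57.190 → 57.19

57.19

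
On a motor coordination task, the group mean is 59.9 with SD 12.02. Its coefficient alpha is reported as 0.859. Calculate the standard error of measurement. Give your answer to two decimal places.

4.51

SEM = SD · √(1 − ρ) = 12.02 × √0.141 = 12.02 × 0.3755 = 4.514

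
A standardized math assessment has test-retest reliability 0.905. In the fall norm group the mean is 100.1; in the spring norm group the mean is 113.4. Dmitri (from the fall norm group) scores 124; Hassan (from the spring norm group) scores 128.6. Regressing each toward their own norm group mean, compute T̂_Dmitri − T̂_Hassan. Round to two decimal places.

-5.43

T̂_Dmitri = 0.905(124) + 0.095(100.1) = 121.7295
T̂_Hassan = 0.905(128.6) + 0.095(113.4) = 127.1560
Difference = 121.7295 − 127.1560 = -5.4265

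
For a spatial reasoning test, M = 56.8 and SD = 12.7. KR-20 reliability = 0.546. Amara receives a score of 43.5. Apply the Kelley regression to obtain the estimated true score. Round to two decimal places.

49.54

Weight the observed score by reliability and the mean by (1 − reliability): T̂ = 0.546·43.5 + 0.454·56.8 = 23.7510 + 25.7872 = 49.538.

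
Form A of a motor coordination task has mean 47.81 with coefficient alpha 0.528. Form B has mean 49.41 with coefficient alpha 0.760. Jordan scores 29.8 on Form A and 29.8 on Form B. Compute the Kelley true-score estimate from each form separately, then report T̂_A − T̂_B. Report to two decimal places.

T̂_A = 0.528(29.8) + 0.472(47.81) = 38.3007
T̂_B = 0.760(29.8) + 0.240(49.41) = 34.5064
T̂_A − T̂_B = 3.7943

3.79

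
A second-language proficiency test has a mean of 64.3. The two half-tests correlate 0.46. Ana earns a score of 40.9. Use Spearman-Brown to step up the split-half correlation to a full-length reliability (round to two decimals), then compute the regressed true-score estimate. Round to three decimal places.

49.558

Spearman-Brown: ρ = 2r/(1 + r) = 2(0.46)/(1 + 0.46) = 0.920/1.46 = 0.6301 → 0.63
T̂ = ρX + (1 − ρ)μ
  = 0.63 × 40.9 + 0.37 × 64.3
  = 25.767 + 23.791
  = 49.5580
  ≈ 49.558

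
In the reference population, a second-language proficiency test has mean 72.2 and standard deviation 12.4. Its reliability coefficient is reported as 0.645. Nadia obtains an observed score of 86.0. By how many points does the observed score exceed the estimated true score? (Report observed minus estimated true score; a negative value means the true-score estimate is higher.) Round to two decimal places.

4.90

T̂ = ρX + (1 − ρ)μ
  = 0.645 × 86.0 + 0.355 × 72.2
  = 55.4700 + 25.6310
  = 81.1010
  ≈ 81.101
X − T̂ = 86.0 − 81.101 = 4.899 → 4.90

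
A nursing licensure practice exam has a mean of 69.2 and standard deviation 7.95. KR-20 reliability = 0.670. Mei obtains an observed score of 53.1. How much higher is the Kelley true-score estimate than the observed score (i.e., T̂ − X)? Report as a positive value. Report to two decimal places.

T̂ = ρX + (1 − ρ)μ
  = 0.670 × 53.1 + 0.330 × 69.2
  = 35.5770 + 22.8360
  = 58.4130
  ≈ 58.413
T̂ − X = 58.413 − 53.1 = 5.313 → 5.31

5.31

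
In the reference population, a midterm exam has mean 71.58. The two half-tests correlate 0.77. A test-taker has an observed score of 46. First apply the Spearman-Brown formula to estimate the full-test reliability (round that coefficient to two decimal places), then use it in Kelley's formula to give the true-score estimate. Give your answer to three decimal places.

Spearman-Brown: ρ = 2r/(1 + r) = 2(0.77)/(1 + 0.77) = 1.540/1.77 = 0.8701 → 0.87
T̂ = 0.87(46) + 0.13(71.58) = 40.02 + 9.3054 = 49.3254 → 49.325

49.325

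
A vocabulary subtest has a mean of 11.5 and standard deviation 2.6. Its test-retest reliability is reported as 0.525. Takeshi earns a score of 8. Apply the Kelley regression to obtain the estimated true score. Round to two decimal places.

Kelley's formula gives T̂ = 0.525·8 + 0.475·11.5 = 4.200 + 5.4625 = 9.662.

9.66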